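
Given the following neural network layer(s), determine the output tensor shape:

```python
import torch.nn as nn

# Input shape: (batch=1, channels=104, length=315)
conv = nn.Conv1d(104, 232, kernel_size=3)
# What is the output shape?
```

Input: (1, 104, 315) -> Output: (1, 232, 313)

Answer: (1, 232, 313)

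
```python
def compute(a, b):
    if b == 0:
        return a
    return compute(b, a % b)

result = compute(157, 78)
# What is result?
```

compute(157, 78) -> compute(78, 1) -> compute(1, 0) -> 1

Answer: 1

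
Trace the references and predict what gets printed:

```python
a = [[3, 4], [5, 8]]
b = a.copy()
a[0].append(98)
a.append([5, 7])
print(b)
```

Key concept: shallow copy with nested lists.
Step by step:
`a = [[3, 4], [5, 8]]` → a = [[3, 4], [5, 8]]
`b = a.copy()` → b = [[3, 4], [5, 8]]
`a[0].append(98)` → a = [[3, 4, 98], [5, 8]]; b = [[3, 4, 98], [5, 8]]
`a.append([5, 7])` → a = [[3, 4, 98], [5, 8], [5, 7]]
`print(b)` → prints [[3, 4, 98], [5, 8]]

Answer: [[3, 4, 98], [5, 8]]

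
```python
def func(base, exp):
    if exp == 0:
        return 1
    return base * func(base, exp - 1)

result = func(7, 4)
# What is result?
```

func(7, 4) = 7 * 7 * 7 * 7 = 2401

Answer: 2401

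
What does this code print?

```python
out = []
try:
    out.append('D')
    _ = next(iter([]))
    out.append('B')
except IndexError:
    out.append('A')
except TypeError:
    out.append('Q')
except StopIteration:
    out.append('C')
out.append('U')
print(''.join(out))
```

Execution trace: 'D' (try body) → 'C' (except StopIteration) → 'U' (after the try/except). Output: DCU

Answer: DCU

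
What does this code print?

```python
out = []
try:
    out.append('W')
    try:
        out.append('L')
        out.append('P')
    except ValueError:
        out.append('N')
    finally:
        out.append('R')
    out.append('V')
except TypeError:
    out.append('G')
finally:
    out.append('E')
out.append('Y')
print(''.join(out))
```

Execution trace: 'W' (try body) → 'L' (inner try body) → 'P' (inner try body, no exception) → 'R' (inner finally) → 'V' (try body, no exception) → 'E' (finally) → 'Y' (after the try/except). Output: WLPRVEY

Answer: WLPRVEY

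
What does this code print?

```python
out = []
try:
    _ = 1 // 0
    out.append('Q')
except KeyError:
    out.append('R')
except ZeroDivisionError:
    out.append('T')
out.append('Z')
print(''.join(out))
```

Execution trace: 'T' (except ZeroDivisionError) → 'Z' (after the try/except). Output: TZ

Answer: TZ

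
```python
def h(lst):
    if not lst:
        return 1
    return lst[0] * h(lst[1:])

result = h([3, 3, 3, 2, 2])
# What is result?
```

Product over [3, 3, 3, 2, 2] = 3 * 3 * 3 * 2 * 2 = 108

Answer: 108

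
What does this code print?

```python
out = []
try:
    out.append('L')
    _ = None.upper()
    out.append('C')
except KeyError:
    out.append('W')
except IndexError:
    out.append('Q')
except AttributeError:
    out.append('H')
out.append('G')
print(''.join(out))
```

Execution trace: 'L' (try body) → 'H' (except AttributeError) → 'G' (after the try/except). Output: LHG

Answer: LHG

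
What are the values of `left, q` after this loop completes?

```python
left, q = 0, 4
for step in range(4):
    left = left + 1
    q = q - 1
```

left goes 0→4, q goes 4→0
`left, q` takes the values: (0, 4) → (1, 4) → (1, 3) → (2, 3) → (2, 2) → (3, 2) → (3, 1) → (4, 1) → (4, 0)

Answer: 4, 0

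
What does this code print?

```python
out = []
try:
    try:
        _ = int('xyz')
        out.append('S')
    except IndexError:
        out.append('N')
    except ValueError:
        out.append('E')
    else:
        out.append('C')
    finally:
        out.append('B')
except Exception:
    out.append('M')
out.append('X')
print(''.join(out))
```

Execution trace: 'E' (inner except ValueError) → 'B' (inner finally) → 'X' (after the try/except). Output: EBX

Answer: EBX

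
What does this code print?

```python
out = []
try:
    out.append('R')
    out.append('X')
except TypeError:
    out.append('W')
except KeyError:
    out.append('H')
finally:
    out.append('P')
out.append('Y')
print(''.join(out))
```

Execution trace: 'R' (try body) → 'X' (try body, no exception) → 'P' (finally) → 'Y' (after the try/except). Output: RXPY

Answer: RXPY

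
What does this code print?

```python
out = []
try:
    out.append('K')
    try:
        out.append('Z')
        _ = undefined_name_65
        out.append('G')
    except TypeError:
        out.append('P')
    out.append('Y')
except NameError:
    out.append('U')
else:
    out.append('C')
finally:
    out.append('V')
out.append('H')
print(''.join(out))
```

Execution trace: 'K' (try body) → 'Z' (inner try body) → 'U' (except NameError) → 'V' (finally) → 'H' (after the try/except). Output: KZUVH

Answer: KZUVH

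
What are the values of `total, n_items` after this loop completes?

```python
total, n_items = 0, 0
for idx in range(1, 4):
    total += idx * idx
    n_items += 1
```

Sum of squares and count
`total, n_items` takes the values: (0, 0) → (1, 0) → (1, 1) → (5, 1) → (5, 2) → (14, 2) → (14, 3)

Answer: 14, 3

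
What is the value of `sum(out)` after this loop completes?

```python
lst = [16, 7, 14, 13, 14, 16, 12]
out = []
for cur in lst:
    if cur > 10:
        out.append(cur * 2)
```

Sum of doubled values > 10
`out` takes the values: [] → [32] → [32, 28] → [32, 28, 26] → [32, 28, 26, 28] → [32, 28, 26, 28, 32] → [32, 28, 26, 28, 32, 24]
So `sum(out)` = 170

Answer: 170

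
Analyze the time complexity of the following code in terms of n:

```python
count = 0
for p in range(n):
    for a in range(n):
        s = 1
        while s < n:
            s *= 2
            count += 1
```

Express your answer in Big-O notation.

Each loop level contributes: n × n × log n. Multiplying the contributions gives O(n^2 log n).

Answer: O(n^2 log n)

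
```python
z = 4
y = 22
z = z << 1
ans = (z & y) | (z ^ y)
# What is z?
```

Trace:
`z = 4` → z = 4
`y = 22` → y = 22
`z = z << 1` → z = 8
`ans = (z & y) | (z ^ y)` → ans = 30
So z = 8

Answer: 8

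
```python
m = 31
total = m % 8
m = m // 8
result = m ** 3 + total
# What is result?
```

Trace:
`m = 31` → m = 31
`total = m % 8` → total = 7
`m = m // 8` → m = 3
`result = m ** 3 + total` → result = 34
So result = 34

Answer: 34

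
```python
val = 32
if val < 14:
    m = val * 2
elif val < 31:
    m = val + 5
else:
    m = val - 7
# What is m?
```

Trace:
`val = 32` → val = 32
`if val < 14: ...` → val < 14 is False, val < 31 is False, take else branch → m = 25
So m = 25

Answer: 25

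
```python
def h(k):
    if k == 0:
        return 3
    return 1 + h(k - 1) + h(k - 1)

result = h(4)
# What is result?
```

h(k) = 1 + 2·h(k-1), h(0)=3. Closed form: (3+1)·2^4 - 1 = 63.

Answer: 63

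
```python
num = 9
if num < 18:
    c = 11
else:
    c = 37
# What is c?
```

Trace:
`num = 9` → num = 9
`if num < 18: ...` → num < 18 is True → c = 11
So c = 11

Answer: 11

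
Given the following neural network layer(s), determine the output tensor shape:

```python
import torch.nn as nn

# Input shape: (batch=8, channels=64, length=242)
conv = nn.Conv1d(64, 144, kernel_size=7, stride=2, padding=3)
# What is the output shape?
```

Input: (8, 64, 242) -> Output: (8, 144, 121)

Answer: (8, 144, 121)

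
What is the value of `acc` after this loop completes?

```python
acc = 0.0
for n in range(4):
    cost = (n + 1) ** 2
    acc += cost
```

Sum of squared losses 1² + 2² + ... + 4²
`acc` takes the values: 0.0 → 1.0 → 5.0 → 14.0 → 30.0

Answer: 30.0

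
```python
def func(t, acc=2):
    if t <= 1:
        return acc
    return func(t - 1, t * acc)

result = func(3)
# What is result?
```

Accumulator trace (n, acc): (3, 2) -> (2, 6) -> (1, 12) -> return 12

Answer: 12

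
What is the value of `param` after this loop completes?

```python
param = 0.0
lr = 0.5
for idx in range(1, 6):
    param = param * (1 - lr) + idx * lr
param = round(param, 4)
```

Moving average with lr=0.5
`param` takes the values: 0.0 → 0.5 → 1.25 → 2.125 → 3.0625 → 4.03125 → 4.0312

Answer: 4.0312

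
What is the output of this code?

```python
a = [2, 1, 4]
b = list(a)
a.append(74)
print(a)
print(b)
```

Key concept: list() constructor creates copy.
Step by step:
`a = [2, 1, 4]` → a = [2, 1, 4]
`b = list(a)` → b = [2, 1, 4]
`a.append(74)` → a = [2, 1, 4, 74]
`print(a)` → prints [2, 1, 4, 74]
`print(b)` → prints [2, 1, 4]

Answer:
[2, 1, 4, 74]
[2, 1, 4]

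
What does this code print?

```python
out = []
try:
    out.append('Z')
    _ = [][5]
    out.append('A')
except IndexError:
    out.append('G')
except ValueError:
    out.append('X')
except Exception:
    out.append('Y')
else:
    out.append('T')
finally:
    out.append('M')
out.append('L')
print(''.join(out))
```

Execution trace: 'Z' (try body) → 'G' (except IndexError) → 'M' (finally) → 'L' (after the try/except). Output: ZGML

Answer: ZGML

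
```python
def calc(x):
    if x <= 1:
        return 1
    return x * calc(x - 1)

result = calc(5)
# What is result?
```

calc(5) = 5 * 4 * 3 * 2 * 1 = 120

Answer: 120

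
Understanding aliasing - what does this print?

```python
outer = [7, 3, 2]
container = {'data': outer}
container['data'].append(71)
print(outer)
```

Key concept: dict holds reference to list.
Step by step:
`outer = [7, 3, 2]` → outer = [7, 3, 2]
`container = {'data': outer}` → container = {'data': [7, 3, 2]}
`container['data'].append(71)` → outer = [7, 3, 2, 71]; container = {'data': [7, 3, 2, 71]}
`print(outer)` → prints [7, 3, 2, 71]

Answer: [7, 3, 2, 71]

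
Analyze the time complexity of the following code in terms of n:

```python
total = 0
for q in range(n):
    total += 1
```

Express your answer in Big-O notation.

Each loop level contributes: n. Multiplying the contributions gives O(n).

Answer: O(n)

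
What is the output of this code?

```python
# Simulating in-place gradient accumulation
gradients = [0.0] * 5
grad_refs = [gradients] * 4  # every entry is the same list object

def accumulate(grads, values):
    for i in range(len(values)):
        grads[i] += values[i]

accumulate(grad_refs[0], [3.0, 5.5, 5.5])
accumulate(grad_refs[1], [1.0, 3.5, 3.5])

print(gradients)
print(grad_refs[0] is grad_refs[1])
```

Key concept: gradient accumulation aliasing.
Step by step:
`gradients = [0.0] * 5` → gradients = [0.0, 0.0, 0.0, 0.0, 0.0]
`grad_refs = [gradients] * 4` → grad_refs = [[0.0, 0.0, 0.0, 0.0, 0.0], [0.0, 0.0, 0.0, 0.0, 0.0], [0.0, 0.0, 0.0, 0.0, 0.0], [0.0, 0.0, 0.0, 0.0, 0.0]]
`accumulate(grad_refs[0], [3.0, 5.5, 5.5])` → gradients = [3.0, 5.5, 5.5, 0.0, 0.0]; grad_refs = [[3.0, 5.5, 5.5, 0.0, 0.0], [3.0, 5.5, 5.5, 0.0, 0.0], [3.0, 5.5, 5.5, 0.0, 0.0], [3.0, 5.5, 5.5, 0.0, 0.0]]
`accumulate(grad_refs[1], [1.0, 3.5, 3.5])` → gradients = [4.0, 9.0, 9.0, 0.0, 0.0]; grad_refs = [[4.0, 9.0, 9.0, 0.0, 0.0], [4.0, 9.0, 9.0, 0.0, 0.0], [4.0, 9.0, 9.0, 0.0, 0.0], [4.0, 9.0, 9.0, 0.0, 0.0]]
`print(gradients)` → prints [4.0, 9.0, 9.0, 0.0, 0.0]
`print(grad_refs[0] is grad_refs[1])` → prints True

Answer:
[4.0, 9.0, 9.0, 0.0, 0.0]
True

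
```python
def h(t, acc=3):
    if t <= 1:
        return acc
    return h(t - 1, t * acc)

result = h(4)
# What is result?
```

Accumulator trace (n, acc): (4, 3) -> (3, 12) -> (2, 36) -> (1, 72) -> return 72

Answer: 72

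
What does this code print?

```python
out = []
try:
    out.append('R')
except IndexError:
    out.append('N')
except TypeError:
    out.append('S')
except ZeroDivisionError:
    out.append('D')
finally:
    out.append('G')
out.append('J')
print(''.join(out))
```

Execution trace: 'R' (try body, no exception) → 'G' (finally) → 'J' (after the try/except). Output: RGJ

Answer: RGJ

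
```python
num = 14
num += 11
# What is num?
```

Trace:
`num = 14` → num = 14
`num += 11` → num = 25
So num = 25

Answer: 25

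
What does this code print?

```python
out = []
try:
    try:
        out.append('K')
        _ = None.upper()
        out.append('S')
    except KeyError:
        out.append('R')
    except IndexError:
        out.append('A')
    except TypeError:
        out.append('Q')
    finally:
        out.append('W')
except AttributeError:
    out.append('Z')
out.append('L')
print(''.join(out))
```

Execution trace: 'K' (inner try body) → 'W' (inner finally) → 'Z' (outer except AttributeError) → 'L' (after the try/except). Output: KWZL

Answer: KWZL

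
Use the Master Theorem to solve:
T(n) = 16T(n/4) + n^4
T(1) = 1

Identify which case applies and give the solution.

a=16, b=4, f(n)=n^4. log_4(16) = 2. Since c=4 > 2 and the regularity condition holds (16(n/4)^4 = (16/4^4)n^4 with 16/4^4 < 1), Case 3 applies: T(n) = Θ(f(n)) = O(n^4).

Answer: O(n^4) - Case 3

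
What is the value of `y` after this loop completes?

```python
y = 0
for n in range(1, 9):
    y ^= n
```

XOR of 1 to 8
`y` takes the values: 0 → 1 → 3 → 0 → 4 → 1 → 7 → 0 → 8

Answer: 8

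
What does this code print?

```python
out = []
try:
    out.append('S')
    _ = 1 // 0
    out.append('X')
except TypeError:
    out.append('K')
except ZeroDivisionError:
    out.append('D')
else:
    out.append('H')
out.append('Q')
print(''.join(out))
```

Execution trace: 'S' (try body) → 'D' (except ZeroDivisionError) → 'Q' (after the try/except). Output: SDQ

Answer: SDQ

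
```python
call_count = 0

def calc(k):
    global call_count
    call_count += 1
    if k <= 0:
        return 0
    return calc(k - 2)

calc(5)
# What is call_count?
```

Linear recursion stepping by 2: 4 calls from k=5 down to ≤0.

Answer: 4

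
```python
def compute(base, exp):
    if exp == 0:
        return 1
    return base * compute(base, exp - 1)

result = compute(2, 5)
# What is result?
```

compute(2, 5) = 2 * 2 * 2 * 2 * 2 = 32

Answer: 32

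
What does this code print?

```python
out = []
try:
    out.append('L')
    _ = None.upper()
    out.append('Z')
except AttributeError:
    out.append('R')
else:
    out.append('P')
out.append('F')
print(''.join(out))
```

Execution trace: 'L' (try body) → 'R' (except AttributeError) → 'F' (after the try/except). Output: LRF

Answer: LRF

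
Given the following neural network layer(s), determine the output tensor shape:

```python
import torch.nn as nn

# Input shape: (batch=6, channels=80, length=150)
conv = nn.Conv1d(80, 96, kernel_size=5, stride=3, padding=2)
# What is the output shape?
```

Input: (6, 80, 150) -> Output: (6, 96, 50)

Answer: (6, 96, 50)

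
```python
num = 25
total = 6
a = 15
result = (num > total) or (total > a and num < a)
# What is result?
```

Trace:
`num = 25` → num = 25
`total = 6` → total = 6
`a = 15` → a = 15
`result = (num > total) or (total > a and num < a)` → result = True
So result = True

Answer: True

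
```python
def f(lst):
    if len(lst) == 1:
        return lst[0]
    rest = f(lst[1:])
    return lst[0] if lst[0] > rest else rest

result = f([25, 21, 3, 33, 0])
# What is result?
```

Recursive max over [25, 21, 3, 33, 0] = 33

Answer: 33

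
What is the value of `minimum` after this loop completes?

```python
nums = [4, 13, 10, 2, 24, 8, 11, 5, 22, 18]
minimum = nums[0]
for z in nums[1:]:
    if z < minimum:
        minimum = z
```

Minimum of [4, 13, 10, 2, 24, 8, 11, 5, 22, 18]
`minimum` takes the values: 4 → 2

Answer: 2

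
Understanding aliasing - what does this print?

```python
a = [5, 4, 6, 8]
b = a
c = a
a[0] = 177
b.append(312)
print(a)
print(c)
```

Key concept: multiple aliases.
Step by step:
`a = [5, 4, 6, 8]` → a = [5, 4, 6, 8]
`b = a` → b = [5, 4, 6, 8] (same object as a)
`c = a` → c = [5, 4, 6, 8] (same object as a, b)
`a[0] = 177` → a = [177, 4, 6, 8] (same object as b, c); b = [177, 4, 6, 8] (same object as a, c); c = [177, 4, 6, 8] (same object as a, b)
`b.append(312)` → a = [177, 4, 6, 8, 312] (same object as b, c); b = [177, 4, 6, 8, 312] (same object as a, c); c = [177, 4, 6, 8, 312] (same object as a, b)
`print(a)` → prints [177, 4, 6, 8, 312]
`print(c)` → prints [177, 4, 6, 8, 312]

Answer:
[177, 4, 6, 8, 312]
[177, 4, 6, 8, 312]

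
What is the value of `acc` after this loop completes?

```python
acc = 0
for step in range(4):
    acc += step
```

Sum of 0 to 3 = 6
`acc` takes the values: 0 → 1 → 3 → 6

Answer: 6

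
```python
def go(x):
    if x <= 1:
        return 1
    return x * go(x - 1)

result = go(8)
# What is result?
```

go(8) = 8 * 7 * 6 * 5 * 4 * 3 * 2 * 1 = 40320

Answer: 40320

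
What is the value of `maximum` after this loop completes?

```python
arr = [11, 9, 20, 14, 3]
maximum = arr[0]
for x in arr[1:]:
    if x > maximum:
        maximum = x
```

Maximum of [11, 9, 20, 14, 3]
`maximum` takes the values: 11 → 20

Answer: 20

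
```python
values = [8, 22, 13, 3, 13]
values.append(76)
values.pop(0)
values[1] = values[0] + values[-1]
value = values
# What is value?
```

Trace:
`values = [8, 22, 13, 3, 13]` → values = [8, 22, 13, 3, 13]
`values.append(76)` → values = [8, 22, 13, 3, 13, 76]
`values.pop(0)` → values = [22, 13, 3, 13, 76]
`values[1] = values[0] + values[-1]` → values = [22, 98, 3, 13, 76]
`value = values` → value = [22, 98, 3, 13, 76]
So value = [22, 98, 3, 13, 76]

Answer: [22, 98, 3, 13, 76]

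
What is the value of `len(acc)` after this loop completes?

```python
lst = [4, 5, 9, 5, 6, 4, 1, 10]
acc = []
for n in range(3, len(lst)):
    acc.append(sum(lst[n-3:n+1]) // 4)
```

Number of 4-element averages
`acc` takes the values: [] → [5] → [5, 6] → [5, 6, 6] → [5, 6, 6, 4] → [5, 6, 6, 4, 5]
So `len(acc)` = 5

Answer: 5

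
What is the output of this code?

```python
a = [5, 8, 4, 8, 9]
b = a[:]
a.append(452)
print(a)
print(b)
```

Key concept: slice [:] creates copy.
Step by step:
`a = [5, 8, 4, 8, 9]` → a = [5, 8, 4, 8, 9]
`b = a[:]` → b = [5, 8, 4, 8, 9]
`a.append(452)` → a = [5, 8, 4, 8, 9, 452]
`print(a)` → prints [5, 8, 4, 8, 9, 452]
`print(b)` → prints [5, 8, 4, 8, 9]

Answer:
[5, 8, 4, 8, 9, 452]
[5, 8, 4, 8, 9]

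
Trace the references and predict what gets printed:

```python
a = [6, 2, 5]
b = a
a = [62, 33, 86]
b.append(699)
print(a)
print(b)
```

Key concept: rebinding vs mutation: a is rebound to a new list, b still points at the original.
Step by step:
`a = [6, 2, 5]` → a = [6, 2, 5]
`b = a` → b = [6, 2, 5] (same object as a)
`a = [62, 33, 86]` → a = [62, 33, 86]
`b.append(699)` → b = [6, 2, 5, 699]
`print(a)` → prints [62, 33, 86]
`print(b)` → prints [6, 2, 5, 699]

Answer:
[62, 33, 86]
[6, 2, 5, 699]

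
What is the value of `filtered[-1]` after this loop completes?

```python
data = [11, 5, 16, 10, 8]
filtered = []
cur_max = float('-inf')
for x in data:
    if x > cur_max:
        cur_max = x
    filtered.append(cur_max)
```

Running max ends at 16
`filtered` takes the values: [] → [11] → [11, 11] → [11, 11, 16] → [11, 11, 16, 16] → [11, 11, 16, 16, 16]
So `filtered[-1]` = 16

Answer: 16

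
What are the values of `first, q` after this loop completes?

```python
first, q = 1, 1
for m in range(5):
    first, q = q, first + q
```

Fibonacci: after 5 iterations
`first, q` takes the values: (1, 1) → (1, 2) → (2, 3) → (3, 5) → (5, 8) → (8, 13)

Answer: 8, 13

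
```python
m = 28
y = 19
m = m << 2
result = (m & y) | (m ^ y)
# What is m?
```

Trace:
`m = 28` → m = 28
`y = 19` → y = 19
`m = m << 2` → m = 112
`result = (m & y) | (m ^ y)` → result = 115
So m = 112

Answer: 112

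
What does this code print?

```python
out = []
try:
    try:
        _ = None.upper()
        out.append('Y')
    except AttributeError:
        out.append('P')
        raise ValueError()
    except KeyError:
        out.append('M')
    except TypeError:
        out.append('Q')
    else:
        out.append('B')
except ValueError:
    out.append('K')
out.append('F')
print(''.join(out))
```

Execution trace: 'P' (inner except AttributeError) → 'K' (outer except ValueError) → 'F' (after the try/except). Output: PKF

Answer: PKF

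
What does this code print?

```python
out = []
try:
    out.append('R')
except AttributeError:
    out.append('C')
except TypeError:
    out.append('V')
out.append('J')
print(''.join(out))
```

Execution trace: 'R' (try body, no exception) → 'J' (after the try/except). Output: RJ

Answer: RJ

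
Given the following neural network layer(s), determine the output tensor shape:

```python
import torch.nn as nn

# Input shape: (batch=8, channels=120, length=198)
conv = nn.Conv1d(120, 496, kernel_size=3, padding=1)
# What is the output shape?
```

Input: (8, 120, 198) -> Output: (8, 496, 198)

Answer: (8, 496, 198)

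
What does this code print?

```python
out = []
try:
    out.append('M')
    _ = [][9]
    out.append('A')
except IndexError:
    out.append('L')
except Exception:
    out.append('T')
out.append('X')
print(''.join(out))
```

Execution trace: 'M' (try body) → 'L' (except IndexError) → 'X' (after the try/except). Output: MLX

Answer: MLX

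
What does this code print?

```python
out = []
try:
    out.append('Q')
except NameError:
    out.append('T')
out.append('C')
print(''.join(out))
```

Execution trace: 'Q' (try body, no exception) → 'C' (after the try/except). Output: QC

Answer: QC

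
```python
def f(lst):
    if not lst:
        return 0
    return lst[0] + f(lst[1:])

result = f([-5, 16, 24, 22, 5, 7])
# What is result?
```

(-5) + 16 + 24 + 22 + 5 + 7 + 0 = 69

Answer: 69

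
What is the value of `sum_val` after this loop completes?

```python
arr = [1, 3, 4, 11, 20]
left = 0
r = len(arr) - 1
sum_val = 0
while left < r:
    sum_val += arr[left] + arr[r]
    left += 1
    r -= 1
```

Sum of pairs from ends
`sum_val` takes the values: 0 → 21 → 35

Answer: 35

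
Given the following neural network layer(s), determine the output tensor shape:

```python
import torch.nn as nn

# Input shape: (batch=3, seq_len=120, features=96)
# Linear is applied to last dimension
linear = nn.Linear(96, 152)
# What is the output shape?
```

Input: (3, 120, 96) -> Output: (3, 120, 152)

Answer: (3, 120, 152)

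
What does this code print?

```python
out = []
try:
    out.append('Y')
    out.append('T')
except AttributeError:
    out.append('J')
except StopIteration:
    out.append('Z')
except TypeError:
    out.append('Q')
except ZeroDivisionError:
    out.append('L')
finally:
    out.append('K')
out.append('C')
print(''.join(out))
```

Execution trace: 'Y' (try body) → 'T' (try body, no exception) → 'K' (finally) → 'C' (after the try/except). Output: YTKC

Answer: YTKC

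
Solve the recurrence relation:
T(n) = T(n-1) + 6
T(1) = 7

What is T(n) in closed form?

Unrolling: T(n) = T(1) + 6·(n-1) = 7 + 6(n-1) = 6n + 1.

Answer: T(n) = 6n + 1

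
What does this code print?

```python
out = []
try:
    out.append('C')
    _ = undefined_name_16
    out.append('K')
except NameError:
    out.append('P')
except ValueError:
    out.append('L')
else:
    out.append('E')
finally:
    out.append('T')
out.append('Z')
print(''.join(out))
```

Execution trace: 'C' (try body) → 'P' (except NameError) → 'T' (finally) → 'Z' (after the try/except). Output: CPTZ

Answer: CPTZ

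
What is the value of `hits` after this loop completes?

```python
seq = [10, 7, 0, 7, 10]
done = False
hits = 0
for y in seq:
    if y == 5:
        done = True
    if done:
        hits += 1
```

Count elements after first 5 in [10, 7, 0, 7, 10]
`hits` takes the values: 0

Answer: 0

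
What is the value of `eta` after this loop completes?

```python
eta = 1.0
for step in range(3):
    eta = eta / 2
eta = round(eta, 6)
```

Halving LR 3 times: 1 / 2^3
`eta` takes the values: 1.0 → 0.5 → 0.25 → 0.125

Answer: 0.125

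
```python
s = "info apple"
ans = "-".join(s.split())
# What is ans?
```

Trace:
`s = "info apple"` → s = 'info apple'
`ans = "-".join(s.split())` → ans = 'info-apple'
So ans = 'info-apple'

Answer: 'info-apple'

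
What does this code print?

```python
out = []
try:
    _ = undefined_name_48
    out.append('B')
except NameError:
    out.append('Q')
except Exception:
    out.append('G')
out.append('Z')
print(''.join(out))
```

Execution trace: 'Q' (except NameError) → 'Z' (after the try/except). Output: QZ

Answer: QZ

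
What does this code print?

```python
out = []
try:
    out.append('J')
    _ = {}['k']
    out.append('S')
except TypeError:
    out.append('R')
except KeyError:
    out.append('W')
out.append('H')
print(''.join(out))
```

Execution trace: 'J' (try body) → 'W' (except KeyError) → 'H' (after the try/except). Output: JWH

Answer: JWH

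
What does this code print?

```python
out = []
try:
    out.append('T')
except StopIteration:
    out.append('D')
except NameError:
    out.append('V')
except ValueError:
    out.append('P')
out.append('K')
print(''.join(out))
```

Execution trace: 'T' (try body, no exception) → 'K' (after the try/except). Output: TK

Answer: TK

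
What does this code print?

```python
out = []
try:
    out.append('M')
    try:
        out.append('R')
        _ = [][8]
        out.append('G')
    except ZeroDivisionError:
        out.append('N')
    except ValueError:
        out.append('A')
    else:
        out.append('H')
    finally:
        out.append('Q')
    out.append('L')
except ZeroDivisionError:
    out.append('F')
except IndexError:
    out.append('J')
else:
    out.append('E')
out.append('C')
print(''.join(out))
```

Execution trace: 'M' (try body) → 'R' (inner try body) → 'Q' (inner finally) → 'J' (except IndexError) → 'C' (after the try/except). Output: MRQJC

Answer: MRQJC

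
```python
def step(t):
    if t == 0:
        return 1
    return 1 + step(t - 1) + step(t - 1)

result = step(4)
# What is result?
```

step(t) = 1 + 2·step(t-1), step(0)=1. Closed form: (1+1)·2^4 - 1 = 31.

Answer: 31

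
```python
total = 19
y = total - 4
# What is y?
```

Trace:
`total = 19` → total = 19
`y = total - 4` → y = 15
So y = 15

Answer: 15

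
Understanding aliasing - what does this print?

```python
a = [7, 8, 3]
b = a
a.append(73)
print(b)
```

Key concept: basic list aliasing.
Step by step:
`a = [7, 8, 3]` → a = [7, 8, 3]
`b = a` → b = [7, 8, 3] (same object as a)
`a.append(73)` → a = [7, 8, 3, 73] (same object as b); b = [7, 8, 3, 73] (same object as a)
`print(b)` → prints [7, 8, 3, 73]

Answer: [7, 8, 3, 73]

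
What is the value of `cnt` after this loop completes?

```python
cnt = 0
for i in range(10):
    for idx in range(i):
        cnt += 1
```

Triangle number: 0+1+2+...+9
`cnt` takes the values: 0 → 1 → 2 → 3 → 4 → 5 → 6 → 7 → 8 → 9 → 10 → 11 → 12 → 13 → 14 → 15 → 16 → 17 → 18 → 19 → 20 → 21 → 22 → 23 → 24 → 25 → 26 → 27 → 28 → 29 → … → 41 → 42 → 43 → 44 → 45

Answer: 45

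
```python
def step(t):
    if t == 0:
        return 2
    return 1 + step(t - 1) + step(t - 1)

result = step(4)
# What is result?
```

step(t) = 1 + 2·step(t-1), step(0)=2. Closed form: (2+1)·2^4 - 1 = 47.

Answer: 47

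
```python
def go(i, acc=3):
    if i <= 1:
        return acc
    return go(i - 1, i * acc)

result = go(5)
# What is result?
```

Accumulator trace (n, acc): (5, 3) -> (4, 15) -> (3, 60) -> (2, 180) -> (1, 360) -> return 360

Answer: 360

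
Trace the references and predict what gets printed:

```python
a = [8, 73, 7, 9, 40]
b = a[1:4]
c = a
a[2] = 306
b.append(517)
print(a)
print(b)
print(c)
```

Key concept: slice vs alias.
Step by step:
`a = [8, 73, 7, 9, 40]` → a = [8, 73, 7, 9, 40]
`b = a[1:4]` → b = [73, 7, 9]
`c = a` → c = [8, 73, 7, 9, 40] (same object as a)
`a[2] = 306` → a = [8, 73, 306, 9, 40] (same object as c); c = [8, 73, 306, 9, 40] (same object as a)
`b.append(517)` → b = [73, 7, 9, 517]
`print(a)` → prints [8, 73, 306, 9, 40]
`print(b)` → prints [73, 7, 9, 517]
`print(c)` → prints [8, 73, 306, 9, 40]

Answer:
[8, 73, 306, 9, 40]
[73, 7, 9, 517]
[8, 73, 306, 9, 40]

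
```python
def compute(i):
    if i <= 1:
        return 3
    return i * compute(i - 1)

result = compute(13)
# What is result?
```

compute(13) = 13 * 12 * 11 * 10 * 9 * 8 * 7 * 6 * 5 * 4 * 3 * 2 * 3 = 18681062400

Answer: 18681062400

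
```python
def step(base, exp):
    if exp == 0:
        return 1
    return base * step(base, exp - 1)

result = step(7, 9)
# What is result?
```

step(7, 9) = 7 * 7 * 7 * 7 * 7 * 7 * 7 * 7 * 7 = 40353607

Answer: 40353607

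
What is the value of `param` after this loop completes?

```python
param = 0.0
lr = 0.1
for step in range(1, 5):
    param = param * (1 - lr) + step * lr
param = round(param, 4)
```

Moving average with lr=0.1
`param` takes the values: 0.0 → 0.1 → 0.29 → 0.561 → 0.9049

Answer: 0.9049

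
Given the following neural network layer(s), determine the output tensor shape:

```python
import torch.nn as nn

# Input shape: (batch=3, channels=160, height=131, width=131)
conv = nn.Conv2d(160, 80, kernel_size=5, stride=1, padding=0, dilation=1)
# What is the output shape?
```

Input: (3, 160, 131, 131) -> Output: (3, 80, 127, 127)

Answer: (3, 80, 127, 127)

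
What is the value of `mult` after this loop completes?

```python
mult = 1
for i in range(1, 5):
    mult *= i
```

4! = 24
`mult` takes the values: 1 → 2 → 6 → 24

Answer: 24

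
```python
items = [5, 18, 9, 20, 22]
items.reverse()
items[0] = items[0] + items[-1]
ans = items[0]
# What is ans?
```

Trace:
`items = [5, 18, 9, 20, 22]` → items = [5, 18, 9, 20, 22]
`items.reverse()` → items = [22, 20, 9, 18, 5]
`items[0] = items[0] + items[-1]` → items = [27, 20, 9, 18, 5]
`ans = items[0]` → ans = 27
So ans = 27

Answer: 27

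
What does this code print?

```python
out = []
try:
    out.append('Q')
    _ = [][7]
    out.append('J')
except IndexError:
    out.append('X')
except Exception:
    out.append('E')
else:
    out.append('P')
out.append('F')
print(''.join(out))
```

Execution trace: 'Q' (try body) → 'X' (except IndexError) → 'F' (after the try/except). Output: QXF

Answer: QXF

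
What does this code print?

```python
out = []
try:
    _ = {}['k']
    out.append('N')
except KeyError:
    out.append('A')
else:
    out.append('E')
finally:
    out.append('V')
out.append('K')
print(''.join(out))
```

Execution trace: 'A' (except KeyError) → 'V' (finally) → 'K' (after the try/except). Output: AVK

Answer: AVK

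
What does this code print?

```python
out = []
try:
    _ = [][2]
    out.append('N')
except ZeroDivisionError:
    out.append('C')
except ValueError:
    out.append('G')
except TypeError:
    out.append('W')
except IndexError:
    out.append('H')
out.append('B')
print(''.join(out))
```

Execution trace: 'H' (except IndexError) → 'B' (after the try/except). Output: HB

Answer: HB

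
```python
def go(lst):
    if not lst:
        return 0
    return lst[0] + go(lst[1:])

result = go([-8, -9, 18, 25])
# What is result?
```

(-8) + (-9) + 18 + 25 + 0 = 26

Answer: 26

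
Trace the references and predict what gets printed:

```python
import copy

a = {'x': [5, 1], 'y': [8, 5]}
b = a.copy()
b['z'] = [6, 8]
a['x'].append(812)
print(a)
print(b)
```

Key concept: shallow copy of dict with mutable values.
Step by step:
`a = {'x': [5, 1], 'y': [8, 5]}` → a = {'x': [5, 1], 'y': [8, 5]}
`b = a.copy()` → b = {'x': [5, 1], 'y': [8, 5]}
`b['z'] = [6, 8]` → b = {'x': [5, 1], 'y': [8, 5], 'z': [6, 8]}
`a['x'].append(812)` → a = {'x': [5, 1, 812], 'y': [8, 5]}; b = {'x': [5, 1, 812], 'y': [8, 5], 'z': [6, 8]}
`print(a)` → prints {'x': [5, 1, 812], 'y': [8, 5]}
`print(b)` → prints {'x': [5, 1, 812], 'y': [8, 5], 'z': [6, 8]}

Answer:
{'x': [5, 1, 812], 'y': [8, 5]}
{'x': [5, 1, 812], 'y': [8, 5], 'z': [6, 8]}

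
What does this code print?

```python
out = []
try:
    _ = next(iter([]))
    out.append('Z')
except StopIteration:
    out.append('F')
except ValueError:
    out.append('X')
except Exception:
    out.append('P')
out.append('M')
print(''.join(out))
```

Execution trace: 'F' (except StopIteration) → 'M' (after the try/except). Output: FM

Answer: FM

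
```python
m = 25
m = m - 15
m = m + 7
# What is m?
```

Trace:
`m = 25` → m = 25
`m = m - 15` → m = 10
`m = m + 7` → m = 17
So m = 17

Answer: 17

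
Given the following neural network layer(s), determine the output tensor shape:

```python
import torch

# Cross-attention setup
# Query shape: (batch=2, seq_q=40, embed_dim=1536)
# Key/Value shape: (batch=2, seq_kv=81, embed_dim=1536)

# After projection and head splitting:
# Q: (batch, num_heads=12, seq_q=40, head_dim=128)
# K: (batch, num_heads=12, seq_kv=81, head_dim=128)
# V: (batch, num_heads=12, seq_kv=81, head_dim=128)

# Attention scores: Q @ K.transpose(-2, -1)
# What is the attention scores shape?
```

Input: (2, 40, 1536) -> Output: (2, 12, 40, 81)

Answer: (2, 12, 40, 81)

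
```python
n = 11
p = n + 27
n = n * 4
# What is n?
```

Trace:
`n = 11` → n = 11
`p = n + 27` → p = 38
`n = n * 4` → n = 44
So n = 44

Answer: 44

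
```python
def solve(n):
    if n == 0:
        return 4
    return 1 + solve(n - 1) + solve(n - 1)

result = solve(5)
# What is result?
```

solve(n) = 1 + 2·solve(n-1), solve(0)=4. Closed form: (4+1)·2^5 - 1 = 159.

Answer: 159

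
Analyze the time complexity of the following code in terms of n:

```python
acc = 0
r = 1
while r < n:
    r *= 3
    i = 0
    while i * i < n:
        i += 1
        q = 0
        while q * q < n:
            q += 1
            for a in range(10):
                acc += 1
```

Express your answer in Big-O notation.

Each loop level contributes: log n × √n × √n × 1. Multiplying the contributions gives O(n log n).

Answer: O(n log n)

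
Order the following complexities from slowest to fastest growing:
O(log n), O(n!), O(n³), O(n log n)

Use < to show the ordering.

Ordered by growth rate: O(log n) < O(n log n) < O(n³) < O(n!)

Answer: O(log n) < O(n log n) < O(n³) < O(n!)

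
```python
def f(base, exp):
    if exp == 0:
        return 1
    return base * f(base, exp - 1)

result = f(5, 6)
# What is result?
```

f(5, 6) = 5 * 5 * 5 * 5 * 5 * 5 = 15625

Answer: 15625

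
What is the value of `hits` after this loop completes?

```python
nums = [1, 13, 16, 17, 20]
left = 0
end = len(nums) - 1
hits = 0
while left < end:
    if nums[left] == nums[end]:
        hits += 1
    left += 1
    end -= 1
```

Count matching pairs from ends
`hits` takes the values: 0

Answer: 0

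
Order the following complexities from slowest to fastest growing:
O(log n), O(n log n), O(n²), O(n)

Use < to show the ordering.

Ordered by growth rate: O(log n) < O(n) < O(n log n) < O(n²)

Answer: O(log n) < O(n) < O(n log n) < O(n²)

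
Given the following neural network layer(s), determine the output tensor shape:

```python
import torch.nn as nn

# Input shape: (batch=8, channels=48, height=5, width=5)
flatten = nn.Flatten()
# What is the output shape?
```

Input: (8, 48, 5, 5) -> Output: (8, 1200)

Answer: (8, 1200)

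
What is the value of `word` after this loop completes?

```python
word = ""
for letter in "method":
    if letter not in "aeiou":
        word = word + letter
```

Remove vowels from 'method'
`word` takes the values: "" → "m" → "mt" → "mth" → "mthd"

Answer: "mthd"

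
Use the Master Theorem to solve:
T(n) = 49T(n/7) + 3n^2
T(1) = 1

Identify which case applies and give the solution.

a=49, b=7, f(n)=3n^2. log_7(49) = 2. Since c=2 = 2, Case 2 applies: T(n) = Θ(n^log_b(a) · log n) = O(n^2 log n).

Answer: O(n^2 log n) - Case 2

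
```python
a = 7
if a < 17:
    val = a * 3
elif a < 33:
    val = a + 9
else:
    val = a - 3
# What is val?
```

Trace:
`a = 7` → a = 7
`if a < 17: ...` → a < 17 is True → val = 21
So val = 21

Answer: 21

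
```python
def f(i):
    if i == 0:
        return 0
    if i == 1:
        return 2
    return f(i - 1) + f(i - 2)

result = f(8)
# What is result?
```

Build up from base cases: f(0)=0, f(1)=2, f(2)=2, f(3)=4, f(4)=6, f(5)=10, f(6)=16, ..., f(8)=42

Answer: 42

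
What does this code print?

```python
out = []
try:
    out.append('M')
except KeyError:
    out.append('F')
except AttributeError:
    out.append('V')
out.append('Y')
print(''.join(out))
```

Execution trace: 'M' (try body, no exception) → 'Y' (after the try/except). Output: MY

Answer: MY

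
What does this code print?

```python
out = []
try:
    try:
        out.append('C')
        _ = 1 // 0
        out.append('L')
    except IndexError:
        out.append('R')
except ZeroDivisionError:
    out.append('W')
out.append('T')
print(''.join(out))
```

Execution trace: 'C' (try body) → 'W' (outer except ZeroDivisionError) → 'T' (after the try/except). Output: CWT

Answer: CWT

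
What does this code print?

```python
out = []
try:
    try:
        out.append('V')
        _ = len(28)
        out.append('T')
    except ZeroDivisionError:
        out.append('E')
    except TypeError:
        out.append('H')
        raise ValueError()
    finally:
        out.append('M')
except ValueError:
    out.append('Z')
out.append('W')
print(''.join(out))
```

Execution trace: 'V' (try body) → 'H' (except TypeError) → 'M' (finally) → 'Z' (outer except ValueError) → 'W' (after the try/except). Output: VHMZW

Answer: VHMZW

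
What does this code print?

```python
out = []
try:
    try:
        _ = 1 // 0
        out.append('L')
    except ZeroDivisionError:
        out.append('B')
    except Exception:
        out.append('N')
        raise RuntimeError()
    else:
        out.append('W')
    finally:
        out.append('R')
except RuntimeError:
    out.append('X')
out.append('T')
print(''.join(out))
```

Execution trace: 'B' (inner except ZeroDivisionError) → 'R' (inner finally) → 'T' (after the try/except). Output: BRT

Answer: BRT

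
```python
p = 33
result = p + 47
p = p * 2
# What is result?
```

Trace:
`p = 33` → p = 33
`result = p + 47` → result = 80
`p = p * 2` → p = 66
So result = 80

Answer: 80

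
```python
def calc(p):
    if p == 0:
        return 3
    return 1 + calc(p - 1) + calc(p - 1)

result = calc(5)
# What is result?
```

calc(p) = 1 + 2·calc(p-1), calc(0)=3. Closed form: (3+1)·2^5 - 1 = 127.

Answer: 127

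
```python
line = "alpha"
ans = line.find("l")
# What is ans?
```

Trace:
`line = "alpha"` → line = 'alpha'
`ans = line.find("l")` → ans = 1
So ans = 1

Answer: 1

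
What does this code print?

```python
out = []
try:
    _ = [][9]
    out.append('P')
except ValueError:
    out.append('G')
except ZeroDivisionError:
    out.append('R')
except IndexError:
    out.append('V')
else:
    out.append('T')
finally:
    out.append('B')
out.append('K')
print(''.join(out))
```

Execution trace: 'V' (except IndexError) → 'B' (finally) → 'K' (after the try/except). Output: VBK

Answer: VBK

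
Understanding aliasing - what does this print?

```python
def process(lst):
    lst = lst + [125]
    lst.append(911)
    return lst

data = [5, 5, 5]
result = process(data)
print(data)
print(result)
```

Key concept: rebinding parameter vs mutation.
Step by step:
`data = [5, 5, 5]` → data = [5, 5, 5]
`result = process(data)` → result = [5, 5, 5, 125, 911]
`print(data)` → prints [5, 5, 5]
`print(result)` → prints [5, 5, 5, 125, 911]

Answer:
[5, 5, 5]
[5, 5, 5, 125, 911]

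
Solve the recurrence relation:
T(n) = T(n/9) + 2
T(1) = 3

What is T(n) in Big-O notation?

Each step divides n by 9 and adds 2. After log_9(n) steps we reach T(1)=3. So T(n) = 2·log_9(n) + 3 = O(log n).

Answer: O(log n)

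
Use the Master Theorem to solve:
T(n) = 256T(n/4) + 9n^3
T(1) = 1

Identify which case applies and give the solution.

a=256, b=4, f(n)=9n^3. log_4(256) = 4. Since c=3 < 4, Case 1 applies: T(n) = Θ(n^log_b(a)) = O(n^4).

Answer: O(n^4) - Case 1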